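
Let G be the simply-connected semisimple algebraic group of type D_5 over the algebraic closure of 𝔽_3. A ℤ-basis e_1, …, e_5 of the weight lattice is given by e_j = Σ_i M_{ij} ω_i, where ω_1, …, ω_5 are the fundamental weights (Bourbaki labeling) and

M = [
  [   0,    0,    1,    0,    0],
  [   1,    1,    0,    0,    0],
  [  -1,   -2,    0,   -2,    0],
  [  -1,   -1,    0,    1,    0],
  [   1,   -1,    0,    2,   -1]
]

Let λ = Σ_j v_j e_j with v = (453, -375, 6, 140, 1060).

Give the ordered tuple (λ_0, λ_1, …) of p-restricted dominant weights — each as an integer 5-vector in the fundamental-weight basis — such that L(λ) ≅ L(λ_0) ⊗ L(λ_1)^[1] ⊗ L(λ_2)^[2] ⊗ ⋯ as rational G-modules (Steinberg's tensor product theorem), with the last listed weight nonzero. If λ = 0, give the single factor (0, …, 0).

Converting to the ω-basis (c_i = row i of M dotted with v = (453, -375, 6, 140, 1060)):
  c_1 = 0·453 + (0)·(-375) + 1·6 + 0·140 + 0·1060 = 6
  c_2 = 1·453 + (1)·(-375) + 0·6 + 0·140 + 0·1060 = 78
  c_3 = (-1)·(453) + (-2)·(-375) + 0·6 + (-2)·(140) + 0·1060 = 17
  c_4 = (-1)·(453) + (-1)·(-375) + 0·6 + 1·140 + 0·1060 = 62
  c_5 = 1·453 + (-1)·(-375) + 0·6 + 2·140 + (-1)·(1060) = 48
Writing each c_i in base p = 3:
  c_1 = 6 = 0·3^0 + 2·3^1
  c_2 = 78 = 0·3^0 + 2·3^1 + 2·3^2 + 2·3^3
  c_3 = 17 = 2·3^0 + 2·3^1 + 1·3^2
  c_4 = 62 = 2·3^0 + 2·3^1 + 0·3^2 + 2·3^3
  c_5 = 48 = 0·3^0 + 1·3^1 + 2·3^2 + 1·3^3
λ_0 = (0, 0, 2, 2, 0)
λ_1 = (2, 2, 2, 2, 1)
λ_2 = (0, 2, 1, 0, 2)
λ_3 = (0, 2, 0, 2, 1)

((0, 0, 2, 2, 0), (2, 2, 2, 2, 1), (0, 2, 1, 0, 2), (0, 2, 0, 2, 1))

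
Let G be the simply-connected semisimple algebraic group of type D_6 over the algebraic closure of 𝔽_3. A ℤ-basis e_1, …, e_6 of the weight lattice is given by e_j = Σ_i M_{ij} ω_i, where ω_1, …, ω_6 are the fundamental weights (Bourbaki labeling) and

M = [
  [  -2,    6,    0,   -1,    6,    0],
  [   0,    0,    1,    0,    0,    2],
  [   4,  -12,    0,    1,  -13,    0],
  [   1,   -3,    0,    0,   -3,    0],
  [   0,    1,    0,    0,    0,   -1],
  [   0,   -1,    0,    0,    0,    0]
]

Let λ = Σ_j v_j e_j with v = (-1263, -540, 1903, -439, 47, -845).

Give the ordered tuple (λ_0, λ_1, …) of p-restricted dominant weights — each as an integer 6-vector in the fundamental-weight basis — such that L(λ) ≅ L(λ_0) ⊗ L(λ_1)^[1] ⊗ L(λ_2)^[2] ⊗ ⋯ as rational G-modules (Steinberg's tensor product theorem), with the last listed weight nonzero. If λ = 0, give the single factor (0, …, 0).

Converting to the ω-basis (c_i = row i of M dotted with v = (-1263, -540, 1903, -439, 47, -845)):
  c_1 = -2*-1263 + 6*-540 + 0*1903 + -1*-439 + 6*47 + 0*-845 = 7
  c_2 = 0*-1263 + 0*-540 + 1*1903 + 0*-439 + 0*47 + 2*-845 = 213
  c_3 = 4*-1263 + -12*-540 + 0*1903 + 1*-439 + -13*47 + 0*-845 = 378
  c_4 = 1*-1263 + -3*-540 + 0*1903 + 0*-439 + -3*47 + 0*-845 = 216
  c_5 = 0*-1263 + 1*-540 + 0*1903 + 0*-439 + 0*47 + -1*-845 = 305
  c_6 = 0*-1263 + -1*-540 + 0*1903 + 0*-439 + 0*47 + 0*-845 = 540
Expand coordinatewise in base 3:
  c_1 = 7 = 1·3^0 + 2·3^1
  c_2 = 213 = 0·3^0 + 2·3^1 + 2·3^2 + 1·3^3 + 2·3^4
  c_3 = 378 = 0·3^0 + 0·3^1 + 0·3^2 + 2·3^3 + 1·3^4 + 1·3^5
  c_4 = 216 = 0·3^0 + 0·3^1 + 0·3^2 + 2·3^3 + 2·3^4
  c_5 = 305 = 2·3^0 + 2·3^1 + 0·3^2 + 2·3^3 + 0·3^4 + 1·3^5
  c_6 = 540 = 0·3^0 + 0·3^1 + 0·3^2 + 2·3^3 + 0·3^4 + 2·3^5
p-restricted factor λ_0 = (1, 0, 0, 0, 2, 0)
p-restricted factor λ_1 = (2, 2, 0, 0, 2, 0)
p-restricted factor λ_2 = (0, 2, 0, 0, 0, 0)
p-restricted factor λ_3 = (0, 1, 2, 2, 2, 2)
p-restricted factor λ_4 = (0, 2, 1, 2, 0, 0)
p-restricted factor λ_5 = (0, 0, 1, 0, 1, 2)

((1, 0, 0, 0, 2, 0), (2, 2, 0, 0, 2, 0), (0, 2, 0, 0, 0, 0), (0, 1, 2, 2, 2, 2), (0, 2, 1, 2, 0, 0), (0, 0, 1, 0, 1, 2))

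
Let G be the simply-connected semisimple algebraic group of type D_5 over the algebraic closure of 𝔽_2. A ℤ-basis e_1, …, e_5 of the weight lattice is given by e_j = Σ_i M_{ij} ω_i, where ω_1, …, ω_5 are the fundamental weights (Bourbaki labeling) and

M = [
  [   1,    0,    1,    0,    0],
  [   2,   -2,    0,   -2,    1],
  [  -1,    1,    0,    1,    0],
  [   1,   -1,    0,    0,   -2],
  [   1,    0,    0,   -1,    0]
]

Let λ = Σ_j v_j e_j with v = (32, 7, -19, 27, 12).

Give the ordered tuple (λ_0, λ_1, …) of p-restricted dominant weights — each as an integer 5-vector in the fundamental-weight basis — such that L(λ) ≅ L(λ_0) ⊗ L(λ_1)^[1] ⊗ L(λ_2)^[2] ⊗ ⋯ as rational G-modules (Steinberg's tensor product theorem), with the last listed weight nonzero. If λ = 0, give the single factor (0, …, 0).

((1, 0, 0, 1, 1), (0, 0, 1, 0, 0), (1, 0, 0, 0, 1), (1, 1, 0, 0, 0))

Converting to the ω-basis (c_i = row i of M dotted with v = (32, 7, -19, 27, 12)):
  c_1 = 1*32 + 0*7 + 1*-19 + 0*27 + 0*12 = 13
  c_2 = 2*32 + -2*7 + 0*-19 + -2*27 + 1*12 = 8
  c_3 = -1*32 + 1*7 + 0*-19 + 1*27 + 0*12 = 2
  c_4 = 1*32 + -1*7 + 0*-19 + 0*27 + -2*12 = 1
  c_5 = 1*32 + 0*7 + 0*-19 + -1*27 + 0*12 = 5
p = 2; digits c_i = Σ_j d_{ij}·2^j, 0 ≤ d_{ij} < 2:
  c_1 = 13 = 1·2^0 + 0·2^1 + 1·2^2 + 1·2^3
  c_2 = 8 = 0·2^0 + 0·2^1 + 0·2^2 + 1·2^3
  c_3 = 2 = 0·2^0 + 1·2^1
  c_4 = 1 = 1·2^0
  c_5 = 5 = 1·2^0 + 0·2^1 + 1·2^2
p-restricted factor λ_0 = (1, 0, 0, 1, 1)
p-restricted factor λ_1 = (0, 0, 1, 0, 0)
p-restricted factor λ_2 = (1, 0, 0, 0, 1)
p-restricted factor λ_3 = (1, 1, 0, 0, 0)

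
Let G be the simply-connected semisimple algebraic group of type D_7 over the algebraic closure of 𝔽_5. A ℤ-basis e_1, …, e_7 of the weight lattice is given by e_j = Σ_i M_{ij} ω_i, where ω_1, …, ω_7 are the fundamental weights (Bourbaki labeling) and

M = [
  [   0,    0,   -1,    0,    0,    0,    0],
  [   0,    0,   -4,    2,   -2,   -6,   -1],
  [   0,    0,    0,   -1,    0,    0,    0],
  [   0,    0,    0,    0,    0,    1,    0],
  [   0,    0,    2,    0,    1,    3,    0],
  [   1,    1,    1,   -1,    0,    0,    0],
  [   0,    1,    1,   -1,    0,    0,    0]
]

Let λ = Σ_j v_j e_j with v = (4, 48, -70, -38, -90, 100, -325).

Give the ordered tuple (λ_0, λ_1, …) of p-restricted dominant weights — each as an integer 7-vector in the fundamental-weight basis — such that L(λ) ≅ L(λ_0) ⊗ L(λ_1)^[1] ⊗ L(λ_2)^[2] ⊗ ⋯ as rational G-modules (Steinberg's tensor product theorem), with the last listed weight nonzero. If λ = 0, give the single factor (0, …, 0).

In the fundamental-weight basis, λ has coordinates c = M·v (v = (4, 48, -70, -38, -90, 100, -325)):
  c_1 = 0*4 + 0*48 + -1*-70 + 0*-38 + 0*-90 + 0*100 + 0*-325 = 70
  c_2 = 0*4 + 0*48 + -4*-70 + 2*-38 + -2*-90 + -6*100 + -1*-325 = 109
  c_3 = 0*4 + 0*48 + 0*-70 + -1*-38 + 0*-90 + 0*100 + 0*-325 = 38
  c_4 = 0*4 + 0*48 + 0*-70 + 0*-38 + 0*-90 + 1*100 + 0*-325 = 100
  c_5 = 0*4 + 0*48 + 2*-70 + 0*-38 + 1*-90 + 3*100 + 0*-325 = 70
  c_6 = 1*4 + 1*48 + 1*-70 + -1*-38 + 0*-90 + 0*100 + 0*-325 = 20
  c_7 = 0*4 + 1*48 + 1*-70 + -1*-38 + 0*-90 + 0*100 + 0*-325 = 16
Writing each c_i in base p = 5:
  c_1 = 70 = 0·5^0 + 4·5^1 + 2·5^2
  c_2 = 109 = 4·5^0 + 1·5^1 + 4·5^2
  c_3 = 38 = 3·5^0 + 2·5^1 + 1·5^2
  c_4 = 100 = 0·5^0 + 0·5^1 + 4·5^2
  c_5 = 70 = 0·5^0 + 4·5^1 + 2·5^2
  c_6 = 20 = 0·5^0 + 4·5^1
  c_7 = 16 = 1·5^0 + 3·5^1
p-restricted factor λ_0 = (0, 4, 3, 0, 0, 0, 1)
p-restricted factor λ_1 = (4, 1, 2, 0, 4, 4, 3)
p-restricted factor λ_2 = (2, 4, 1, 4, 2, 0, 0)

((0, 4, 3, 0, 0, 0, 1), (4, 1, 2, 0, 4, 4, 3), (2, 4, 1, 4, 2, 0, 0))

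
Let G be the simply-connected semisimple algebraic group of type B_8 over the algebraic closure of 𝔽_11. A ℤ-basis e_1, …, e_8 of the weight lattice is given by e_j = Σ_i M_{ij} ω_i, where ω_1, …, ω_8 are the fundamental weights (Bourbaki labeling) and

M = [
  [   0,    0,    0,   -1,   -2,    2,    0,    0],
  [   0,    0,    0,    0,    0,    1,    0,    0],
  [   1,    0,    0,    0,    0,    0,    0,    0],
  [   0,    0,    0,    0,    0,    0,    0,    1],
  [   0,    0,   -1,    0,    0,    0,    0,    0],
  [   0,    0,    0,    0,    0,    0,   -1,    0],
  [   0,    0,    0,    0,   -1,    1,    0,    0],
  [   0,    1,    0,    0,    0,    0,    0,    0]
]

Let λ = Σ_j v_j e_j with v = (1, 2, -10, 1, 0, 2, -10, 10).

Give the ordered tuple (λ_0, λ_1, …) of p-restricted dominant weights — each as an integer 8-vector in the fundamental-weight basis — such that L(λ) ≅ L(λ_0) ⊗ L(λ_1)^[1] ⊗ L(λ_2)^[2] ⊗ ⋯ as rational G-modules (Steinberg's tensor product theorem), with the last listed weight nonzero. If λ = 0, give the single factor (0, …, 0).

Converting to the ω-basis (c_i = row i of M dotted with v = (1, 2, -10, 1, 0, 2, -10, 10)):
  c_1 = 0·1 + 0·2 + (0)·(-10) + (-1)·(1) + (-2)·(0) + 2·2 + (0)·(-10) + 0·10 = 3
  c_2 = 0·1 + 0·2 + (0)·(-10) + 0·1 + 0·0 + 1·2 + (0)·(-10) + 0·10 = 2
  c_3 = 1·1 + 0·2 + (0)·(-10) + 0·1 + 0·0 + 0·2 + (0)·(-10) + 0·10 = 1
  c_4 = 0·1 + 0·2 + (0)·(-10) + 0·1 + 0·0 + 0·2 + (0)·(-10) + 1·10 = 10
  c_5 = 0·1 + 0·2 + (-1)·(-10) + 0·1 + 0·0 + 0·2 + (0)·(-10) + 0·10 = 10
  c_6 = 0·1 + 0·2 + (0)·(-10) + 0·1 + 0·0 + 0·2 + (-1)·(-10) + 0·10 = 10
  c_7 = 0·1 + 0·2 + (0)·(-10) + 0·1 + (-1)·(0) + 1·2 + (0)·(-10) + 0·10 = 2
  c_8 = 0·1 + 1·2 + (0)·(-10) + 0·1 + 0·0 + 0·2 + (0)·(-10) + 0·10 = 2
Base-11 expansion of each c_i:
  c_1 = 3 = 3·11^0
  c_2 = 2 = 2·11^0
  c_3 = 1 = 1·11^0
  c_4 = 10 = 10·11^0
  c_5 = 10 = 10·11^0
  c_6 = 10 = 10·11^0
  c_7 = 2 = 2·11^0
  c_8 = 2 = 2·11^0
λ_0 = (3, 2, 1, 10, 10, 10, 2, 2)

((3, 2, 1, 10, 10, 10, 2, 2),)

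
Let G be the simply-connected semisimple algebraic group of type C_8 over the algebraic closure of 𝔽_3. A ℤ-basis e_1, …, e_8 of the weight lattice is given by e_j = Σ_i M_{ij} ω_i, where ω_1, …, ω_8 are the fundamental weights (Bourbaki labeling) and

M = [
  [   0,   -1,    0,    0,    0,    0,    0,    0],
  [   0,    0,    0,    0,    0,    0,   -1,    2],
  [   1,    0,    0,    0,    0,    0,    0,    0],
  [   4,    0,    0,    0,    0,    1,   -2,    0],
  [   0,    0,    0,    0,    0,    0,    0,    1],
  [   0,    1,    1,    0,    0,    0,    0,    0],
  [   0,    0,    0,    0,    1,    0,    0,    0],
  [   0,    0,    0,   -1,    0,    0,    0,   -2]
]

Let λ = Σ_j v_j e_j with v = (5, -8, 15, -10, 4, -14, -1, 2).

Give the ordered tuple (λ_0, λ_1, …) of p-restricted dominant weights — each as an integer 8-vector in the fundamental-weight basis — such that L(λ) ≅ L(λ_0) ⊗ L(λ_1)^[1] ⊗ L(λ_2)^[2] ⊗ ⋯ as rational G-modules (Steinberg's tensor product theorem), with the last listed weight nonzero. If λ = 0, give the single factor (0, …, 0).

((2, 2, 2, 2, 2, 1, 1, 0), (2, 1, 1, 2, 0, 2, 1, 2))

ω-coordinates c = M·v, v = (5, -8, 15, -10, 4, -14, -1, 2):
  c_1 = 0·5 + (-1)·(-8) + 0·15 + (0)·(-10) + 0·4 + (0)·(-14) + (0)·(-1) + 0·2 = 8
  c_2 = 0·5 + (0)·(-8) + 0·15 + (0)·(-10) + 0·4 + (0)·(-14) + (-1)·(-1) + 2·2 = 5
  c_3 = 1·5 + (0)·(-8) + 0·15 + (0)·(-10) + 0·4 + (0)·(-14) + (0)·(-1) + 0·2 = 5
  c_4 = 4·5 + (0)·(-8) + 0·15 + (0)·(-10) + 0·4 + (1)·(-14) + (-2)·(-1) + 0·2 = 8
  c_5 = 0·5 + (0)·(-8) + 0·15 + (0)·(-10) + 0·4 + (0)·(-14) + (0)·(-1) + 1·2 = 2
  c_6 = 0·5 + (1)·(-8) + 1·15 + (0)·(-10) + 0·4 + (0)·(-14) + (0)·(-1) + 0·2 = 7
  c_7 = 0·5 + (0)·(-8) + 0·15 + (0)·(-10) + 1·4 + (0)·(-14) + (0)·(-1) + 0·2 = 4
  c_8 = 0·5 + (0)·(-8) + 0·15 + (-1)·(-10) + 0·4 + (0)·(-14) + (0)·(-1) + (-2)·(2) = 6
Writing each c_i in base p = 3:
  c_1 = 8 = 2·3^0 + 2·3^1
  c_2 = 5 = 2·3^0 + 1·3^1
  c_3 = 5 = 2·3^0 + 1·3^1
  c_4 = 8 = 2·3^0 + 2·3^1
  c_5 = 2 = 2·3^0
  c_6 = 7 = 1·3^0 + 2·3^1
  c_7 = 4 = 1·3^0 + 1·3^1
  c_8 = 6 = 0·3^0 + 2·3^1
p-restricted factor λ_0 = (2, 2, 2, 2, 2, 1, 1, 0)
p-restricted factor λ_1 = (2, 1, 1, 2, 0, 2, 1, 2)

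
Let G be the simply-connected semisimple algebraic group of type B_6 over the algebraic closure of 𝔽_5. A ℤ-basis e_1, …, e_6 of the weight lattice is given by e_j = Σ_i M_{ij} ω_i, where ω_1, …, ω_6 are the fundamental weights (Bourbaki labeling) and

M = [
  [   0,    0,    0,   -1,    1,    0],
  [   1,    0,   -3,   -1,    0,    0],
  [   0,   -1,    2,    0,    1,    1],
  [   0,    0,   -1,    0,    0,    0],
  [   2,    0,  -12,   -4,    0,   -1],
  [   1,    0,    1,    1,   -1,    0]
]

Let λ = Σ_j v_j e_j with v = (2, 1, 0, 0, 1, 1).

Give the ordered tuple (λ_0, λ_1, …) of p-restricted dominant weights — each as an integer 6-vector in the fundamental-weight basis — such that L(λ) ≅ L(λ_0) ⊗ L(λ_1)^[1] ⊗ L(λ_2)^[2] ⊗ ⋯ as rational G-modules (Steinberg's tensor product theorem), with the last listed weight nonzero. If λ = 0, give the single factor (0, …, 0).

((1, 2, 1, 0, 3, 1),)

Change of basis e → ω: c = M·v where v = (2, 1, 0, 0, 1, 1):
  c_1 = (0)·(2) + (0)·(1) + (0)·(0) + (-1)·(0) + (1)·(1) + (0)·(1) = 1
  c_2 = (1)·(2) + (0)·(1) + (-3)·(0) + (-1)·(0) + (0)·(1) + (0)·(1) = 2
  c_3 = (0)·(2) + (-1)·(1) + (2)·(0) + (0)·(0) + (1)·(1) + (1)·(1) = 1
  c_4 = (0)·(2) + (0)·(1) + (-1)·(0) + (0)·(0) + (0)·(1) + (0)·(1) = 0
  c_5 = (2)·(2) + (0)·(1) + (-12)·(0) + (-4)·(0) + (0)·(1) + (-1)·(1) = 3
  c_6 = (1)·(2) + (0)·(1) + (1)·(0) + (1)·(0) + (-1)·(1) + (0)·(1) = 1
Writing each c_i in base p = 5:
  c_1 = 1 = 1·5^0
  c_2 = 2 = 2·5^0
  c_3 = 1 = 1·5^0
  c_4 = 0
  c_5 = 3 = 3·5^0
  c_6 = 1 = 1·5^0
Factor λ_0 = (1, 2, 1, 0, 3, 1)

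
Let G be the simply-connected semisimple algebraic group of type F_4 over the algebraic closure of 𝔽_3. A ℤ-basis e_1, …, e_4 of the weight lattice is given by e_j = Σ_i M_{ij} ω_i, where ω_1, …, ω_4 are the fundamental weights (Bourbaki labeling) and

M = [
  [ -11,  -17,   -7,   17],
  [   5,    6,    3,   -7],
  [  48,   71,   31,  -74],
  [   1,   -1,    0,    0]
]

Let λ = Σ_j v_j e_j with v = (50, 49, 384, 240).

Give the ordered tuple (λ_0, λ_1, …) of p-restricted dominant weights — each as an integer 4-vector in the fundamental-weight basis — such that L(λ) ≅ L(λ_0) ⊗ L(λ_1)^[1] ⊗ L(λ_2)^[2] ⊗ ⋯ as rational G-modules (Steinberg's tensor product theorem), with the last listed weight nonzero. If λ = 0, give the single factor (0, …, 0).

((0, 1, 2, 1), (0, 2, 1, 0), (1, 1, 2, 0))

Converting to the ω-basis (c_i = row i of M dotted with v = (50, 49, 384, 240)):
  c_1 = (-11)·(50) + (-17)·(49) + (-7)·(384) + 17·240 = 9
  c_2 = 5·50 + 6·49 + 3·384 + (-7)·(240) = 16
  c_3 = 48·50 + 71·49 + 31·384 + (-74)·(240) = 23
  c_4 = 1·50 + (-1)·(49) + 0·384 + 0·240 = 1
Writing each c_i in base p = 3:
  c_1 = 9 = 0·3^0 + 0·3^1 + 1·3^2
  c_2 = 16 = 1·3^0 + 2·3^1 + 1·3^2
  c_3 = 23 = 2·3^0 + 1·3^1 + 2·3^2
  c_4 = 1 = 1·3^0
Factor λ_0 = (0, 1, 2, 1)
Factor λ_1 = (0, 2, 1, 0)
Factor λ_2 = (1, 1, 2, 0)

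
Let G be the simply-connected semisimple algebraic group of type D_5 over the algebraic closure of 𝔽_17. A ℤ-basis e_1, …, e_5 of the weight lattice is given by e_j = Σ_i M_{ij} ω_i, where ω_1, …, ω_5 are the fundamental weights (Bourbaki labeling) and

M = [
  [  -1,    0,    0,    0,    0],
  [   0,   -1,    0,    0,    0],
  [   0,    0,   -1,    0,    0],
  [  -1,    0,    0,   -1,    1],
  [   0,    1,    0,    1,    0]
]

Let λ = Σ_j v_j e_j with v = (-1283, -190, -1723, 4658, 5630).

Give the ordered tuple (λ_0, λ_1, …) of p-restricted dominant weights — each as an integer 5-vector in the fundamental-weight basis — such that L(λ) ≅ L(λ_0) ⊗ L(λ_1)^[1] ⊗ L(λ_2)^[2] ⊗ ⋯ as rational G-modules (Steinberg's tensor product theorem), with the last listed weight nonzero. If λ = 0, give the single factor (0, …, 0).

((8, 3, 6, 11, 14), (7, 11, 16, 13, 7), (4, 0, 5, 7, 15))

In the fundamental-weight basis, λ has coordinates c = M·v (v = (-1283, -190, -1723, 4658, 5630)):
  c_1 = -1*-1283 + 0*-190 + 0*-1723 + 0*4658 + 0*5630 = 1283
  c_2 = 0*-1283 + -1*-190 + 0*-1723 + 0*4658 + 0*5630 = 190
  c_3 = 0*-1283 + 0*-190 + -1*-1723 + 0*4658 + 0*5630 = 1723
  c_4 = -1*-1283 + 0*-190 + 0*-1723 + -1*4658 + 1*5630 = 2255
  c_5 = 0*-1283 + 1*-190 + 0*-1723 + 1*4658 + 0*5630 = 4468
Writing each c_i in base p = 17:
  c_1 = 1283 = 8·17^0 + 7·17^1 + 4·17^2
  c_2 = 190 = 3·17^0 + 11·17^1
  c_3 = 1723 = 6·17^0 + 16·17^1 + 5·17^2
  c_4 = 2255 = 11·17^0 + 13·17^1 + 7·17^2
  c_5 = 4468 = 14·17^0 + 7·17^1 + 15·17^2
p-restricted factor λ_0 = (8, 3, 6, 11, 14)
p-restricted factor λ_1 = (7, 11, 16, 13, 7)
p-restricted factor λ_2 = (4, 0, 5, 7, 15)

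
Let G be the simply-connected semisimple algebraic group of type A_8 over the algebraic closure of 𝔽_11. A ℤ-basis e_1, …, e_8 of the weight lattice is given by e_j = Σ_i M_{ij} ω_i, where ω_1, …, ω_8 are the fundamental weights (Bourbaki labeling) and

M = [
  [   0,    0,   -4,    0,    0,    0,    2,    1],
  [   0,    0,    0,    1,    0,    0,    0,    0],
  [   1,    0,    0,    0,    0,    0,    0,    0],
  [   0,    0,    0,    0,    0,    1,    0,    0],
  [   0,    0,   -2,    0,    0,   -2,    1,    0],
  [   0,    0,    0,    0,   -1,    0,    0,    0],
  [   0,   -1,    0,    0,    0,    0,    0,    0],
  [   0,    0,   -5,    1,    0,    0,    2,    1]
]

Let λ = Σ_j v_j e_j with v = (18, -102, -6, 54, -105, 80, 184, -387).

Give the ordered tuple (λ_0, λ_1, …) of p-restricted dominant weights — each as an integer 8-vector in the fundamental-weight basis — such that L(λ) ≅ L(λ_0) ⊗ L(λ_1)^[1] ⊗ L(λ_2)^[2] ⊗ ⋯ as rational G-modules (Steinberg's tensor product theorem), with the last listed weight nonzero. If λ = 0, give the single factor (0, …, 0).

In the fundamental-weight basis, λ has coordinates c = M·v (v = (18, -102, -6, 54, -105, 80, 184, -387)):
  c_1 = 0·18 + (0)·(-102) + (-4)·(-6) + 0·54 + (0)·(-105) + 0·80 + 2·184 + (1)·(-387) = 5
  c_2 = 0·18 + (0)·(-102) + (0)·(-6) + 1·54 + (0)·(-105) + 0·80 + 0·184 + (0)·(-387) = 54
  c_3 = 1·18 + (0)·(-102) + (0)·(-6) + 0·54 + (0)·(-105) + 0·80 + 0·184 + (0)·(-387) = 18
  c_4 = 0·18 + (0)·(-102) + (0)·(-6) + 0·54 + (0)·(-105) + 1·80 + 0·184 + (0)·(-387) = 80
  c_5 = 0·18 + (0)·(-102) + (-2)·(-6) + 0·54 + (0)·(-105) + (-2)·(80) + 1·184 + (0)·(-387) = 36
  c_6 = 0·18 + (0)·(-102) + (0)·(-6) + 0·54 + (-1)·(-105) + 0·80 + 0·184 + (0)·(-387) = 105
  c_7 = 0·18 + (-1)·(-102) + (0)·(-6) + 0·54 + (0)·(-105) + 0·80 + 0·184 + (0)·(-387) = 102
  c_8 = 0·18 + (0)·(-102) + (-5)·(-6) + 1·54 + (0)·(-105) + 0·80 + 2·184 + (1)·(-387) = 65
p = 11; digits c_i = Σ_j d_{ij}·11^j, 0 ≤ d_{ij} < 11:
  c_1 = 5 = 5·11^0
  c_2 = 54 = 10·11^0 + 4·11^1
  c_3 = 18 = 7·11^0 + 1·11^1
  c_4 = 80 = 3·11^0 + 7·11^1
  c_5 = 36 = 3·11^0 + 3·11^1
  c_6 = 105 = 6·11^0 + 9·11^1
  c_7 = 102 = 3·11^0 + 9·11^1
  c_8 = 65 = 10·11^0 + 5·11^1
Factor λ_0 = (5, 10, 7, 3, 3, 6, 3, 10)
Factor λ_1 = (0, 4, 1, 7, 3, 9, 9, 5)

((5, 10, 7, 3, 3, 6, 3, 10), (0, 4, 1, 7, 3, 9, 9, 5))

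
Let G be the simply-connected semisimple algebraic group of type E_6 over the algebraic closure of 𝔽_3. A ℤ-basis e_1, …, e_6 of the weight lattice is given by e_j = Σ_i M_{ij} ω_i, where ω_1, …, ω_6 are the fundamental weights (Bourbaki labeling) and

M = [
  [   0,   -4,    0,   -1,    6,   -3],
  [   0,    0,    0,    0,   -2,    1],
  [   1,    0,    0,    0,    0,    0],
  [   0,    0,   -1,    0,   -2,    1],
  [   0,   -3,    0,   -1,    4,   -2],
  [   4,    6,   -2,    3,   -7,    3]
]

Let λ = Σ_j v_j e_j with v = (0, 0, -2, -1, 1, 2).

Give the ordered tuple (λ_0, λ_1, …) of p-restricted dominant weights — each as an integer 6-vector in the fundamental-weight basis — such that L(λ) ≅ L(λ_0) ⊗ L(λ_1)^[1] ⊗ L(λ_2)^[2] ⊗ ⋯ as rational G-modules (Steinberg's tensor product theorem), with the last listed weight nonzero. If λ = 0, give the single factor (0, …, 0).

Change of basis e → ω: c = M·v where v = (0, 0, -2, -1, 1, 2):
  c_1 = 0*0 + -4*0 + 0*-2 + -1*-1 + 6*1 + -3*2 = 1
  c_2 = 0*0 + 0*0 + 0*-2 + 0*-1 + -2*1 + 1*2 = 0
  c_3 = 1*0 + 0*0 + 0*-2 + 0*-1 + 0*1 + 0*2 = 0
  c_4 = 0*0 + 0*0 + -1*-2 + 0*-1 + -2*1 + 1*2 = 2
  c_5 = 0*0 + -3*0 + 0*-2 + -1*-1 + 4*1 + -2*2 = 1
  c_6 = 4*0 + 6*0 + -2*-2 + 3*-1 + -7*1 + 3*2 = 0
p = 3; digits c_i = Σ_j d_{ij}·3^j, 0 ≤ d_{ij} < 3:
  c_1 = 1 = 1·3^0
  c_2 = 0
  c_3 = 0
  c_4 = 2 = 2·3^0
  c_5 = 1 = 1·3^0
  c_6 = 0
λ_0 = (1, 0, 0, 2, 1, 0)

((1, 0, 0, 2, 1, 0),)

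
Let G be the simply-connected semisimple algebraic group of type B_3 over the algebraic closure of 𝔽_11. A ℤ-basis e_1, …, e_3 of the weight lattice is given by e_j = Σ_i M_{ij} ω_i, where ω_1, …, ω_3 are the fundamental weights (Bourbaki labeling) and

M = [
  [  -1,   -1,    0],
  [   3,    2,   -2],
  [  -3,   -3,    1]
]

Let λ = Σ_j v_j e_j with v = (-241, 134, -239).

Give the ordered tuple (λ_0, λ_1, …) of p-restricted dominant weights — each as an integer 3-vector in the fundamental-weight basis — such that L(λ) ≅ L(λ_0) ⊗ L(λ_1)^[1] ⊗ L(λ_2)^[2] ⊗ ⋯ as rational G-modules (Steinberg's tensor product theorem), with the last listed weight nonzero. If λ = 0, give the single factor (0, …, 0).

Change of basis e → ω: c = M·v where v = (-241, 134, -239):
  c_1 = (-1)·(-241) + (-1)·(134) + (0)·(-239) = 107
  c_2 = (3)·(-241) + 2·134 + (-2)·(-239) = 23
  c_3 = (-3)·(-241) + (-3)·(134) + (1)·(-239) = 82
Writing each c_i in base p = 11:
  c_1 = 107 = 8·11^0 + 9·11^1
  c_2 = 23 = 1·11^0 + 2·11^1
  c_3 = 82 = 5·11^0 + 7·11^1
λ_0 = (8, 1, 5)
λ_1 = (9, 2, 7)

((8, 1, 5), (9, 2, 7))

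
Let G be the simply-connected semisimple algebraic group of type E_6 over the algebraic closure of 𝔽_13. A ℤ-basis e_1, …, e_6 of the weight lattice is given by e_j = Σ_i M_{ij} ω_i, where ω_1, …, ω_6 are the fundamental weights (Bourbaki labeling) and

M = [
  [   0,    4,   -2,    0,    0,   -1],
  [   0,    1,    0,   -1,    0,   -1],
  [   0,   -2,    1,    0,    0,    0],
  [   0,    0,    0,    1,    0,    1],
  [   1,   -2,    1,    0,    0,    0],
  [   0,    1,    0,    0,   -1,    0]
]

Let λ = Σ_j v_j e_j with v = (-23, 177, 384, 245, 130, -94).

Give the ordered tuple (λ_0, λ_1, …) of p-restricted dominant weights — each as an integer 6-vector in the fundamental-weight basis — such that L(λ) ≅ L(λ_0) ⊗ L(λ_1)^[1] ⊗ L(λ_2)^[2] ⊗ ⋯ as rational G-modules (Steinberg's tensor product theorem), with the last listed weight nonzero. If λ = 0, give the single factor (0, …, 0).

Change of basis e → ω: c = M·v where v = (-23, 177, 384, 245, 130, -94):
  c_1 = (0)·(-23) + 4·177 + (-2)·(384) + 0·245 + 0·130 + (-1)·(-94) = 34
  c_2 = (0)·(-23) + 1·177 + 0·384 + (-1)·(245) + 0·130 + (-1)·(-94) = 26
  c_3 = (0)·(-23) + (-2)·(177) + 1·384 + 0·245 + 0·130 + (0)·(-94) = 30
  c_4 = (0)·(-23) + 0·177 + 0·384 + 1·245 + 0·130 + (1)·(-94) = 151
  c_5 = (1)·(-23) + (-2)·(177) + 1·384 + 0·245 + 0·130 + (0)·(-94) = 7
  c_6 = (0)·(-23) + 1·177 + 0·384 + 0·245 + (-1)·(130) + (0)·(-94) = 47
Base-13 expansion of each c_i:
  c_1 = 34 = 8·13^0 + 2·13^1
  c_2 = 26 = 0·13^0 + 2·13^1
  c_3 = 30 = 4·13^0 + 2·13^1
  c_4 = 151 = 8·13^0 + 11·13^1
  c_5 = 7 = 7·13^0
  c_6 = 47 = 8·13^0 + 3·13^1
λ_0 = (8, 0, 4, 8, 7, 8)
λ_1 = (2, 2, 2, 11, 0, 3)

((8, 0, 4, 8, 7, 8), (2, 2, 2, 11, 0, 3))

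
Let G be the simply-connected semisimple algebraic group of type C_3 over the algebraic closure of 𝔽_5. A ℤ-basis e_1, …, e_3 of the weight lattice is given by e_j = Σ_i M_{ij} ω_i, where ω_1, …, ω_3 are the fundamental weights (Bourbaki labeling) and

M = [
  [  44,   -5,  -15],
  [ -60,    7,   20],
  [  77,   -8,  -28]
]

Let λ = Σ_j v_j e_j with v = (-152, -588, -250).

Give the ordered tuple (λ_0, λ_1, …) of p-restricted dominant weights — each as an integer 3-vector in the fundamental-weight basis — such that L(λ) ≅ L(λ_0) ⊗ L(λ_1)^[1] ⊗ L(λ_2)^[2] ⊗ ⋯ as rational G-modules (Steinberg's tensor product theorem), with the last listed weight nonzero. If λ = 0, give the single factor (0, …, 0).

Compute c_i = Σ_j M_{ij} v_j with v = (-152, -588, -250):
  c_1 = 44*-152 + -5*-588 + -15*-250 = 2
  c_2 = -60*-152 + 7*-588 + 20*-250 = 4
  c_3 = 77*-152 + -8*-588 + -28*-250 = 0
p = 5; digits c_i = Σ_j d_{ij}·5^j, 0 ≤ d_{ij} < 5:
  c_1 = 2 = 2·5^0
  c_2 = 4 = 4·5^0
  c_3 = 0
Factor λ_0 = (2, 4, 0)

((2, 4, 0),)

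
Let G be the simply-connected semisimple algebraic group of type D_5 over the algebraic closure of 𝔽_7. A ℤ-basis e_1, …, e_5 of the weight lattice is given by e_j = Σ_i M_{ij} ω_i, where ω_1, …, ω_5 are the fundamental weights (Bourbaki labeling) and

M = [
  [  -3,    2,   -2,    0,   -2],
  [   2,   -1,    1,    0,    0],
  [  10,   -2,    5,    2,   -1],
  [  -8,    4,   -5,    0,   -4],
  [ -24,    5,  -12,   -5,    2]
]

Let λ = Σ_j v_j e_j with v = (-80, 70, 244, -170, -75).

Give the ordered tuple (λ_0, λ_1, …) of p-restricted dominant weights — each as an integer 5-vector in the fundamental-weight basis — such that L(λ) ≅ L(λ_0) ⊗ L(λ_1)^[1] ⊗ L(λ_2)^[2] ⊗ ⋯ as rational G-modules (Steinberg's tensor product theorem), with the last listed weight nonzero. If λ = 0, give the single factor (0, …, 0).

Converting to the ω-basis (c_i = row i of M dotted with v = (-80, 70, 244, -170, -75)):
  c_1 = -3*-80 + 2*70 + -2*244 + 0*-170 + -2*-75 = 42
  c_2 = 2*-80 + -1*70 + 1*244 + 0*-170 + 0*-75 = 14
  c_3 = 10*-80 + -2*70 + 5*244 + 2*-170 + -1*-75 = 15
  c_4 = -8*-80 + 4*70 + -5*244 + 0*-170 + -4*-75 = 0
  c_5 = -24*-80 + 5*70 + -12*244 + -5*-170 + 2*-75 = 42
Expand coordinatewise in base 7:
  c_1 = 42 = 0·7^0 + 6·7^1
  c_2 = 14 = 0·7^0 + 2·7^1
  c_3 = 15 = 1·7^0 + 2·7^1
  c_4 = 0
  c_5 = 42 = 0·7^0 + 6·7^1
p-restricted factor λ_0 = (0, 0, 1, 0, 0)
p-restricted factor λ_1 = (6, 2, 2, 0, 6)

((0, 0, 1, 0, 0), (6, 2, 2, 0, 6))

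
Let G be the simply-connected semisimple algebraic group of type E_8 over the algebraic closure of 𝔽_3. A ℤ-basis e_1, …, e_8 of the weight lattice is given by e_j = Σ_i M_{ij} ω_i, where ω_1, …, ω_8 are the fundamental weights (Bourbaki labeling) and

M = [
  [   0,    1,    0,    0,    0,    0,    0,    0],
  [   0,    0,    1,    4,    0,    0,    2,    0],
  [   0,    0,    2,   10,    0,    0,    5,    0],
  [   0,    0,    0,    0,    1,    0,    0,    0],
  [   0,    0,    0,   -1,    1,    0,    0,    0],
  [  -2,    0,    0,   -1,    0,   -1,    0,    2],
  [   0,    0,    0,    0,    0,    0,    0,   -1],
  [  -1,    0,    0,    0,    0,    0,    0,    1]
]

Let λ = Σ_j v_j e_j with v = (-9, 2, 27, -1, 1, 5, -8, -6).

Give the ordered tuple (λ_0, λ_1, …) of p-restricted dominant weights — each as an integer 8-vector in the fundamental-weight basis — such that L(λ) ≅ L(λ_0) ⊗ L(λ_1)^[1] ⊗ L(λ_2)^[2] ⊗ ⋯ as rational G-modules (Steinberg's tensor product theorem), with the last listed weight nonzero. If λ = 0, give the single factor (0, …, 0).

In the fundamental-weight basis, λ has coordinates c = M·v (v = (-9, 2, 27, -1, 1, 5, -8, -6)):
  c_1 = 0*-9 + 1*2 + 0*27 + 0*-1 + 0*1 + 0*5 + 0*-8 + 0*-6 = 2
  c_2 = 0*-9 + 0*2 + 1*27 + 4*-1 + 0*1 + 0*5 + 2*-8 + 0*-6 = 7
  c_3 = 0*-9 + 0*2 + 2*27 + 10*-1 + 0*1 + 0*5 + 5*-8 + 0*-6 = 4
  c_4 = 0*-9 + 0*2 + 0*27 + 0*-1 + 1*1 + 0*5 + 0*-8 + 0*-6 = 1
  c_5 = 0*-9 + 0*2 + 0*27 + -1*-1 + 1*1 + 0*5 + 0*-8 + 0*-6 = 2
  c_6 = -2*-9 + 0*2 + 0*27 + -1*-1 + 0*1 + -1*5 + 0*-8 + 2*-6 = 2
  c_7 = 0*-9 + 0*2 + 0*27 + 0*-1 + 0*1 + 0*5 + 0*-8 + -1*-6 = 6
  c_8 = -1*-9 + 0*2 + 0*27 + 0*-1 + 0*1 + 0*5 + 0*-8 + 1*-6 = 3
Expand coordinatewise in base 3:
  c_1 = 2 = 2·3^0
  c_2 = 7 = 1·3^0 + 2·3^1
  c_3 = 4 = 1·3^0 + 1·3^1
  c_4 = 1 = 1·3^0
  c_5 = 2 = 2·3^0
  c_6 = 2 = 2·3^0
  c_7 = 6 = 0·3^0 + 2·3^1
  c_8 = 3 = 0·3^0 + 1·3^1
p-restricted factor λ_0 = (2, 1, 1, 1, 2, 2, 0, 0)
p-restricted factor λ_1 = (0, 2, 1, 0, 0, 0, 2, 1)

((2, 1, 1, 1, 2, 2, 0, 0), (0, 2, 1, 0, 0, 0, 2, 1))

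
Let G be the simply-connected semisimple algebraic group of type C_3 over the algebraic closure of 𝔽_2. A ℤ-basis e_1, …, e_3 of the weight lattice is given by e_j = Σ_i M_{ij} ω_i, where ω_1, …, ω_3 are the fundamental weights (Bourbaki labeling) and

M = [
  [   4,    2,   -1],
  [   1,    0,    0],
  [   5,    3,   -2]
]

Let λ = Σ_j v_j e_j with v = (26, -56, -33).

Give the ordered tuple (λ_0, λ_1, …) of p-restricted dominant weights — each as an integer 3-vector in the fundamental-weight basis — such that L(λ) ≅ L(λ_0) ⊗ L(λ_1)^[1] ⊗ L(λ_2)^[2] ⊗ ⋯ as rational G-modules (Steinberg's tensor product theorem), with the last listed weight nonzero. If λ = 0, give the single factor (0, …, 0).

((1, 0, 0), (0, 1, 0), (0, 0, 1), (1, 1, 1), (1, 1, 1))

Compute c_i = Σ_j M_{ij} v_j with v = (26, -56, -33):
  c_1 = 4*26 + 2*-56 + -1*-33 = 25
  c_2 = 1*26 + 0*-56 + 0*-33 = 26
  c_3 = 5*26 + 3*-56 + -2*-33 = 28
Writing each c_i in base p = 2:
  c_1 = 25 = 1·2^0 + 0·2^1 + 0·2^2 + 1·2^3 + 1·2^4
  c_2 = 26 = 0·2^0 + 1·2^1 + 0·2^2 + 1·2^3 + 1·2^4
  c_3 = 28 = 0·2^0 + 0·2^1 + 1·2^2 + 1·2^3 + 1·2^4
λ_0 = (1, 0, 0)
λ_1 = (0, 1, 0)
λ_2 = (0, 0, 1)
λ_3 = (1, 1, 1)
λ_4 = (1, 1, 1)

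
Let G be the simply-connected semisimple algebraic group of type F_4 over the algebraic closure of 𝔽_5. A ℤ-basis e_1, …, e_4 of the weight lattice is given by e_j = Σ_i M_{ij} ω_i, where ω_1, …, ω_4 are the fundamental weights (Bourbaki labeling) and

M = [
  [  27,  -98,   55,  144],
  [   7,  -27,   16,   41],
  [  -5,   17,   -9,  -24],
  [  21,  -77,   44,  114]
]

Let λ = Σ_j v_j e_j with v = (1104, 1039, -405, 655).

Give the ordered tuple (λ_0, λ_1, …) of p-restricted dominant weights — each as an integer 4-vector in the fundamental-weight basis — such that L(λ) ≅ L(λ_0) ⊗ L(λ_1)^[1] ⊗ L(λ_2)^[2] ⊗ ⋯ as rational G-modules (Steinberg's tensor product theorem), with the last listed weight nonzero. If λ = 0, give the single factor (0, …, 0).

Change of basis e → ω: c = M·v where v = (1104, 1039, -405, 655):
  c_1 = 27·1104 + (-98)·(1039) + (55)·(-405) + 144·655 = 31
  c_2 = 7·1104 + (-27)·(1039) + (16)·(-405) + 41·655 = 50
  c_3 = (-5)·(1104) + 17·1039 + (-9)·(-405) + (-24)·(655) = 68
  c_4 = 21·1104 + (-77)·(1039) + (44)·(-405) + 114·655 = 31
p = 5; digits c_i = Σ_j d_{ij}·5^j, 0 ≤ d_{ij} < 5:
  c_1 = 31 = 1·5^0 + 1·5^1 + 1·5^2
  c_2 = 50 = 0·5^0 + 0·5^1 + 2·5^2
  c_3 = 68 = 3·5^0 + 3·5^1 + 2·5^2
  c_4 = 31 = 1·5^0 + 1·5^1 + 1·5^2
p-restricted factor λ_0 = (1, 0, 3, 1)
p-restricted factor λ_1 = (1, 0, 3, 1)
p-restricted factor λ_2 = (1, 2, 2, 1)

((1, 0, 3, 1), (1, 0, 3, 1), (1, 2, 2, 1))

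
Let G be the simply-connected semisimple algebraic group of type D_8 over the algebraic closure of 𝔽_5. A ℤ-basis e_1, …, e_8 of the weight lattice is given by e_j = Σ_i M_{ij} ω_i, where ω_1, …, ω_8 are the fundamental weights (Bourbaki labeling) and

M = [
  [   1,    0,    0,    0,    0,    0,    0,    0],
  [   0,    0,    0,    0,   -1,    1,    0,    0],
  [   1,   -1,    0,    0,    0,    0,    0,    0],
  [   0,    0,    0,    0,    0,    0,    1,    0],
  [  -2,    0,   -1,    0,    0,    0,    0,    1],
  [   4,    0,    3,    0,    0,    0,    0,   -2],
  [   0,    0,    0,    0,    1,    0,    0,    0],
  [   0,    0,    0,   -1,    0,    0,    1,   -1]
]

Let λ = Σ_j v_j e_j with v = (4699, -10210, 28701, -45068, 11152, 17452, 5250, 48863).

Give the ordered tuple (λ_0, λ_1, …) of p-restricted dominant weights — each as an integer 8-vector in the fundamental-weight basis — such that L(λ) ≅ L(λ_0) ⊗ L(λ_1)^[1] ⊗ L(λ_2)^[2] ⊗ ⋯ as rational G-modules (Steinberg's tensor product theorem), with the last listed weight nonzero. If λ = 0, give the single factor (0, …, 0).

Change of basis e → ω: c = M·v where v = (4699, -10210, 28701, -45068, 11152, 17452, 5250, 48863):
  c_1 = 1·4699 + (0)·(-10210) + 0·28701 + (0)·(-45068) + 0·11152 + 0·17452 + 0·5250 + 0·48863 = 4699
  c_2 = 0·4699 + (0)·(-10210) + 0·28701 + (0)·(-45068) + (-1)·(11152) + 1·17452 + 0·5250 + 0·48863 = 6300
  c_3 = 1·4699 + (-1)·(-10210) + 0·28701 + (0)·(-45068) + 0·11152 + 0·17452 + 0·5250 + 0·48863 = 14909
  c_4 = 0·4699 + (0)·(-10210) + 0·28701 + (0)·(-45068) + 0·11152 + 0·17452 + 1·5250 + 0·48863 = 5250
  c_5 = (-2)·(4699) + (0)·(-10210) + (-1)·(28701) + (0)·(-45068) + 0·11152 + 0·17452 + 0·5250 + 1·48863 = 10764
  c_6 = 4·4699 + (0)·(-10210) + 3·28701 + (0)·(-45068) + 0·11152 + 0·17452 + 0·5250 + (-2)·(48863) = 7173
  c_7 = 0·4699 + (0)·(-10210) + 0·28701 + (0)·(-45068) + 1·11152 + 0·17452 + 0·5250 + 0·48863 = 11152
  c_8 = 0·4699 + (0)·(-10210) + 0·28701 + (-1)·(-45068) + 0·11152 + 0·17452 + 1·5250 + (-1)·(48863) = 1455
Expand coordinatewise in base 5:
  c_1 = 4699 = 4·5^0 + 4·5^1 + 2·5^2 + 2·5^3 + 2·5^4 + 1·5^5
  c_2 = 6300 = 0·5^0 + 0·5^1 + 2·5^2 + 0·5^3 + 0·5^4 + 2·5^5
  c_3 = 14909 = 4·5^0 + 1·5^1 + 1·5^2 + 4·5^3 + 3·5^4 + 4·5^5
  c_4 = 5250 = 0·5^0 + 0·5^1 + 0·5^2 + 2·5^3 + 3·5^4 + 1·5^5
  c_5 = 10764 = 4·5^0 + 2·5^1 + 0·5^2 + 1·5^3 + 2·5^4 + 3·5^5
  c_6 = 7173 = 3·5^0 + 4·5^1 + 1·5^2 + 2·5^3 + 1·5^4 + 2·5^5
  c_7 = 11152 = 2·5^0 + 0·5^1 + 1·5^2 + 4·5^3 + 2·5^4 + 3·5^5
  c_8 = 1455 = 0·5^0 + 1·5^1 + 3·5^2 + 1·5^3 + 2·5^4
p-restricted factor λ_0 = (4, 0, 4, 0, 4, 3, 2, 0)
p-restricted factor λ_1 = (4, 0, 1, 0, 2, 4, 0, 1)
p-restricted factor λ_2 = (2, 2, 1, 0, 0, 1, 1, 3)
p-restricted factor λ_3 = (2, 0, 4, 2, 1, 2, 4, 1)
p-restricted factor λ_4 = (2, 0, 3, 3, 2, 1, 2, 2)
p-restricted factor λ_5 = (1, 2, 4, 1, 3, 2, 3, 0)

((4, 0, 4, 0, 4, 3, 2, 0), (4, 0, 1, 0, 2, 4, 0, 1), (2, 2, 1, 0, 0, 1, 1, 3), (2, 0, 4, 2, 1, 2, 4, 1), (2, 0, 3, 3, 2, 1, 2, 2), (1, 2, 4, 1, 3, 2, 3, 0))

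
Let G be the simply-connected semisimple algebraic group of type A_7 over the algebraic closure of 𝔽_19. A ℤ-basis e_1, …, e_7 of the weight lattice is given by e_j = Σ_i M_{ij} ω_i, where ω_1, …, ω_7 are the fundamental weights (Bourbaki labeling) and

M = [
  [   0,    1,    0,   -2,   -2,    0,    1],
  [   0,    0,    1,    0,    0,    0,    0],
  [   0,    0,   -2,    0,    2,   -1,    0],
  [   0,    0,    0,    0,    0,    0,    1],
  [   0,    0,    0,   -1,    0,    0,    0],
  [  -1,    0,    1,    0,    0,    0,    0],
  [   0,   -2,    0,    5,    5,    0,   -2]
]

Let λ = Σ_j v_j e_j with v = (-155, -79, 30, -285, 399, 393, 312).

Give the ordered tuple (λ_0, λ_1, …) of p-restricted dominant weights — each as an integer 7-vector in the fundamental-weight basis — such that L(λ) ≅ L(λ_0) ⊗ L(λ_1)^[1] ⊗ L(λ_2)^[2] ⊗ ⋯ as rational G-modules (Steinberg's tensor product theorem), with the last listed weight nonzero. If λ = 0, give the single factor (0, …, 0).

((5, 11, 3, 8, 0, 14, 9), (0, 1, 18, 16, 15, 9, 5))

In the fundamental-weight basis, λ has coordinates c = M·v (v = (-155, -79, 30, -285, 399, 393, 312)):
  c_1 = (0)·(-155) + (1)·(-79) + (0)·(30) + (-2)·(-285) + (-2)·(399) + (0)·(393) + (1)·(312) = 5
  c_2 = (0)·(-155) + (0)·(-79) + (1)·(30) + (0)·(-285) + (0)·(399) + (0)·(393) + (0)·(312) = 30
  c_3 = (0)·(-155) + (0)·(-79) + (-2)·(30) + (0)·(-285) + (2)·(399) + (-1)·(393) + (0)·(312) = 345
  c_4 = (0)·(-155) + (0)·(-79) + (0)·(30) + (0)·(-285) + (0)·(399) + (0)·(393) + (1)·(312) = 312
  c_5 = (0)·(-155) + (0)·(-79) + (0)·(30) + (-1)·(-285) + (0)·(399) + (0)·(393) + (0)·(312) = 285
  c_6 = (-1)·(-155) + (0)·(-79) + (1)·(30) + (0)·(-285) + (0)·(399) + (0)·(393) + (0)·(312) = 185
  c_7 = (0)·(-155) + (-2)·(-79) + (0)·(30) + (5)·(-285) + (5)·(399) + (0)·(393) + (-2)·(312) = 104
p = 19; digits c_i = Σ_j d_{ij}·19^j, 0 ≤ d_{ij} < 19:
  c_1 = 5 = 5·19^0
  c_2 = 30 = 11·19^0 + 1·19^1
  c_3 = 345 = 3·19^0 + 18·19^1
  c_4 = 312 = 8·19^0 + 16·19^1
  c_5 = 285 = 0·19^0 + 15·19^1
  c_6 = 185 = 14·19^0 + 9·19^1
  c_7 = 104 = 9·19^0 + 5·19^1
p-restricted factor λ_0 = (5, 11, 3, 8, 0, 14, 9)
p-restricted factor λ_1 = (0, 1, 18, 16, 15, 9, 5)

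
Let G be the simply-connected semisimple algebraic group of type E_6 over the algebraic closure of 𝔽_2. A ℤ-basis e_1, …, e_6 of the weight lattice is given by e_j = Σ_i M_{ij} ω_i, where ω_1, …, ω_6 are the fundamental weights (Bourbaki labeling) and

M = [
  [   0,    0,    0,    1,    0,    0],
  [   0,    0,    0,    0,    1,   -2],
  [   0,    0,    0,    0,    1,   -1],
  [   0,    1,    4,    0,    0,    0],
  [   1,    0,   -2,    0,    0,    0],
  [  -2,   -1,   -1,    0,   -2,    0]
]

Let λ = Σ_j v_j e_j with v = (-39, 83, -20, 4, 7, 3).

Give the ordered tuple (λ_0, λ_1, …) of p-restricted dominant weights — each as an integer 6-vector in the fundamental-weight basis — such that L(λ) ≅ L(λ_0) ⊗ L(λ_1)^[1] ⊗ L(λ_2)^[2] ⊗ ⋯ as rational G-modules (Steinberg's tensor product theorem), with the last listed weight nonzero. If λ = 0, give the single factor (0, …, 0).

Converting to the ω-basis (c_i = row i of M dotted with v = (-39, 83, -20, 4, 7, 3)):
  c_1 = (0)·(-39) + 0·83 + (0)·(-20) + 1·4 + 0·7 + 0·3 = 4
  c_2 = (0)·(-39) + 0·83 + (0)·(-20) + 0·4 + 1·7 + (-2)·(3) = 1
  c_3 = (0)·(-39) + 0·83 + (0)·(-20) + 0·4 + 1·7 + (-1)·(3) = 4
  c_4 = (0)·(-39) + 1·83 + (4)·(-20) + 0·4 + 0·7 + 0·3 = 3
  c_5 = (1)·(-39) + 0·83 + (-2)·(-20) + 0·4 + 0·7 + 0·3 = 1
  c_6 = (-2)·(-39) + (-1)·(83) + (-1)·(-20) + 0·4 + (-2)·(7) + 0·3 = 1
Writing each c_i in base p = 2:
  c_1 = 4 = 0·2^0 + 0·2^1 + 1·2^2
  c_2 = 1 = 1·2^0
  c_3 = 4 = 0·2^0 + 0·2^1 + 1·2^2
  c_4 = 3 = 1·2^0 + 1·2^1
  c_5 = 1 = 1·2^0
  c_6 = 1 = 1·2^0
p-restricted factor λ_0 = (0, 1, 0, 1, 1, 1)
p-restricted factor λ_1 = (0, 0, 0, 1, 0, 0)
p-restricted factor λ_2 = (1, 0, 1, 0, 0, 0)

((0, 1, 0, 1, 1, 1), (0, 0, 0, 1, 0, 0), (1, 0, 1, 0, 0, 0))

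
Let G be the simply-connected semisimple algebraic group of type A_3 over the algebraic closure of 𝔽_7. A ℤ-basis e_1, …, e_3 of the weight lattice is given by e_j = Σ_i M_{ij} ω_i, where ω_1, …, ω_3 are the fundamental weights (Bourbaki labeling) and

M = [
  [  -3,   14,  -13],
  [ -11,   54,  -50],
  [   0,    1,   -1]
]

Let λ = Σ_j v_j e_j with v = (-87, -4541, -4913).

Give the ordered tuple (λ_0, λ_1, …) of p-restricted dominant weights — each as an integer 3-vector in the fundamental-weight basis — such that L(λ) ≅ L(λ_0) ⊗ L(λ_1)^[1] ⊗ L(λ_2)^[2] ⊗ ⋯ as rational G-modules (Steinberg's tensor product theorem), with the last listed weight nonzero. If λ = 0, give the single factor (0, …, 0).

((3, 0, 1), (2, 3, 4), (4, 0, 0), (1, 4, 1))

In the fundamental-weight basis, λ has coordinates c = M·v (v = (-87, -4541, -4913)):
  c_1 = (-3)·(-87) + (14)·(-4541) + (-13)·(-4913) = 556
  c_2 = (-11)·(-87) + (54)·(-4541) + (-50)·(-4913) = 1393
  c_3 = (0)·(-87) + (1)·(-4541) + (-1)·(-4913) = 372
p = 7; digits c_i = Σ_j d_{ij}·7^j, 0 ≤ d_{ij} < 7:
  c_1 = 556 = 3·7^0 + 2·7^1 + 4·7^2 + 1·7^3
  c_2 = 1393 = 0·7^0 + 3·7^1 + 0·7^2 + 4·7^3
  c_3 = 372 = 1·7^0 + 4·7^1 + 0·7^2 + 1·7^3
Factor λ_0 = (3, 0, 1)
Factor λ_1 = (2, 3, 4)
Factor λ_2 = (4, 0, 0)
Factor λ_3 = (1, 4, 1)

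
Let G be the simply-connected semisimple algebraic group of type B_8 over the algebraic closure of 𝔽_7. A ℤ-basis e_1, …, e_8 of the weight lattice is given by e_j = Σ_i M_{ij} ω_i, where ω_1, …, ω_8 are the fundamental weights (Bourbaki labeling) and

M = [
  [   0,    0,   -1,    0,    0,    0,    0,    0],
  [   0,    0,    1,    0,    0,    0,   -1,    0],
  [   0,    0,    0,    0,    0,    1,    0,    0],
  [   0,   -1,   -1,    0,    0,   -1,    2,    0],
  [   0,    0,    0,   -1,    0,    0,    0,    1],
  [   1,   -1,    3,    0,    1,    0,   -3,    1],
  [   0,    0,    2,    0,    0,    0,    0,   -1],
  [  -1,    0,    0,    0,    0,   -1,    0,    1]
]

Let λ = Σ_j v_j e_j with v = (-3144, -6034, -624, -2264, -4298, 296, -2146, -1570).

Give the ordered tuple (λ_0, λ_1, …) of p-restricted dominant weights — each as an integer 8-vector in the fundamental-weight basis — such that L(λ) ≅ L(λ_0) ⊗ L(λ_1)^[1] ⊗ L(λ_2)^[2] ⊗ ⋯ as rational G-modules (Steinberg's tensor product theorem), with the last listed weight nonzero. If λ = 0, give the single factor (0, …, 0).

((1, 3, 2, 5, 1, 6, 0, 4), (5, 0, 0, 1, 1, 2, 4, 0), (5, 3, 6, 0, 0, 4, 6, 5), (1, 4, 0, 6, 2, 4, 0, 3))

In the fundamental-weight basis, λ has coordinates c = M·v (v = (-3144, -6034, -624, -2264, -4298, 296, -2146, -1570)):
  c_1 = 0*-3144 + 0*-6034 + -1*-624 + 0*-2264 + 0*-4298 + 0*296 + 0*-2146 + 0*-1570 = 624
  c_2 = 0*-3144 + 0*-6034 + 1*-624 + 0*-2264 + 0*-4298 + 0*296 + -1*-2146 + 0*-1570 = 1522
  c_3 = 0*-3144 + 0*-6034 + 0*-624 + 0*-2264 + 0*-4298 + 1*296 + 0*-2146 + 0*-1570 = 296
  c_4 = 0*-3144 + -1*-6034 + -1*-624 + 0*-2264 + 0*-4298 + -1*296 + 2*-2146 + 0*-1570 = 2070
  c_5 = 0*-3144 + 0*-6034 + 0*-624 + -1*-2264 + 0*-4298 + 0*296 + 0*-2146 + 1*-1570 = 694
  c_6 = 1*-3144 + -1*-6034 + 3*-624 + 0*-2264 + 1*-4298 + 0*296 + -3*-2146 + 1*-1570 = 1588
  c_7 = 0*-3144 + 0*-6034 + 2*-624 + 0*-2264 + 0*-4298 + 0*296 + 0*-2146 + -1*-1570 = 322
  c_8 = -1*-3144 + 0*-6034 + 0*-624 + 0*-2264 + 0*-4298 + -1*296 + 0*-2146 + 1*-1570 = 1278
p = 7; digits c_i = Σ_j d_{ij}·7^j, 0 ≤ d_{ij} < 7:
  c_1 = 624 = 1·7^0 + 5·7^1 + 5·7^2 + 1·7^3
  c_2 = 1522 = 3·7^0 + 0·7^1 + 3·7^2 + 4·7^3
  c_3 = 296 = 2·7^0 + 0·7^1 + 6·7^2
  c_4 = 2070 = 5·7^0 + 1·7^1 + 0·7^2 + 6·7^3
  c_5 = 694 = 1·7^0 + 1·7^1 + 0·7^2 + 2·7^3
  c_6 = 1588 = 6·7^0 + 2·7^1 + 4·7^2 + 4·7^3
  c_7 = 322 = 0·7^0 + 4·7^1 + 6·7^2
  c_8 = 1278 = 4·7^0 + 0·7^1 + 5·7^2 + 3·7^3
λ_0 = (1, 3, 2, 5, 1, 6, 0, 4)
λ_1 = (5, 0, 0, 1, 1, 2, 4, 0)
λ_2 = (5, 3, 6, 0, 0, 4, 6, 5)
λ_3 = (1, 4, 0, 6, 2, 4, 0, 3)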